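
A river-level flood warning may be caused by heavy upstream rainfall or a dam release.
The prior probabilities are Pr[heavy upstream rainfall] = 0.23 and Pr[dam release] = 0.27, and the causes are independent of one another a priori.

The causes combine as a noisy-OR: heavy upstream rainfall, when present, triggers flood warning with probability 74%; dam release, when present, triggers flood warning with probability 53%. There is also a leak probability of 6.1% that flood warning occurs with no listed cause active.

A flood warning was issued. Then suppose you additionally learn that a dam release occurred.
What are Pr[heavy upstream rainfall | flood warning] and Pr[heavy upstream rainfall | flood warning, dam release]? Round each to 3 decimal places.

Under noisy-OR, P(flood warning | causes) = 1 − (1−0.061)·∏(1−qᵢ) over the active causes.
Enumerate the 4 (heavy upstream rainfall, dam release) configurations and weight by the priors:
  P(flood warning) = 0.061*0.77*0.73 + 0.55867*0.77*0.27 + 0.75586*0.23*0.73 + 0.885254*0.23*0.27
        = 0.034288 + 0.116147 + 0.126909 + 0.054974 = 0.332318
The terms with heavy upstream rainfall present sum to 0.181883, so
  P(heavy upstream rainfall | flood warning) = 0.181883 / 0.332318 ≈ 0.547

Now also conditioning on dam release=true:
P(flood warning | dam release) = 0.55867×0.77 + 0.885254×0.23 = 0.430176 + 0.203608 = 0.633784
Of this, 0.203608 comes from 0.885254×0.23 (the heavy upstream rainfall=true cases).
P(heavy upstream rainfall | flood warning, dam release) = 0.203608 / 0.633784 ≈ 0.321
— dam release explains away the evidence for heavy upstream rainfall.

Pr[heavy upstream rainfall | flood warning] ≈ 0.547; Pr[heavy upstream rainfall | flood warning, dam release] ≈ 0.321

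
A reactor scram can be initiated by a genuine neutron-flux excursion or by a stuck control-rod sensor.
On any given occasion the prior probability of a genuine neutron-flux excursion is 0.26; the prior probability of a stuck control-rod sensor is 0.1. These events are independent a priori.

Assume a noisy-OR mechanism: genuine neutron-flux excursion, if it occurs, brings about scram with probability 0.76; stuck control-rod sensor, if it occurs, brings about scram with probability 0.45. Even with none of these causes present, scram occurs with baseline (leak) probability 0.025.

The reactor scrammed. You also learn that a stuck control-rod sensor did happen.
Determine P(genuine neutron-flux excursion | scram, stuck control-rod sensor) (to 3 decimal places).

P(genuine neutron-flux excursion | scram, stuck control-rod sensor) ≈ 0.398

Under noisy-OR, P(scram | causes) = 1 − (1−0.025)·∏(1−qᵢ) over the active causes.
P(scram | stuck control-rod sensor) = 0.46375*0.74 + 0.8713*0.26 = 0.343175 + 0.226538 = 0.569713
Of this, 0.226538 comes from 0.8713*0.26 (the genuine neutron-flux excursion=true cases).
So P(genuine neutron-flux excursion | scram, stuck control-rod sensor) = 0.226538/0.569713 ≈ 0.398.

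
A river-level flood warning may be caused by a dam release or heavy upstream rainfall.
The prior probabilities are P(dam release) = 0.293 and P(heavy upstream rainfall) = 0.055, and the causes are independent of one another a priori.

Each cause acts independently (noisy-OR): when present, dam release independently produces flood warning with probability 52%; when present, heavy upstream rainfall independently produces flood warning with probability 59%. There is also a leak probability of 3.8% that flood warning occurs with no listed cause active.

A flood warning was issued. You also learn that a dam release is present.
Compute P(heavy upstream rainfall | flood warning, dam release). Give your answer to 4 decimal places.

Under noisy-OR, P(flood warning | causes) = 1 − (1−0.038)·∏(1−qᵢ) over the active causes.
Sum P(flood warning|·) weighted by the priors over both values of heavy upstream rainfall:
  P(flood warning | dam release) = 0.53824*0.945 + 0.810678*0.055
        = 0.508637 + 0.044587 = 0.553224
The terms with heavy upstream rainfall present sum to 0.044587, so
  P(heavy upstream rainfall | flood warning, dam release) = 0.044587 / 0.553224 ≈ 0.0806

P(heavy upstream rainfall | flood warning, dam release) ≈ 0.0806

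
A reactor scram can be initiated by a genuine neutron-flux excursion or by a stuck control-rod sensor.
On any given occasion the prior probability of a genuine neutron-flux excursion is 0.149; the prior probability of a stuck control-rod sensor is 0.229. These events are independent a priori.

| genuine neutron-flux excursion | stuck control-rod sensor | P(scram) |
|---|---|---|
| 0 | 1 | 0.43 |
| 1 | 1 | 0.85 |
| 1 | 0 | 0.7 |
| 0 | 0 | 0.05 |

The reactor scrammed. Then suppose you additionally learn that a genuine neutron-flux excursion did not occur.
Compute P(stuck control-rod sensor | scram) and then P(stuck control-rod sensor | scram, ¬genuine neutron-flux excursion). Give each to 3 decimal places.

Sum P(scram|·) weighted by the priors over the 4 (genuine neutron-flux excursion, stuck control-rod sensor) configurations:
  P(scram) = 0.05·0.851·0.771 + 0.43·0.851·0.229 + 0.7·0.149·0.771 + 0.85·0.149·0.229
        = 0.032806 + 0.083798 + 0.080415 + 0.029003 = 0.226022
Configurations with stuck control-rod sensor contribute 0.112801, so
  P(stuck control-rod sensor | scram) = 0.112801 / 0.226022 ≈ 0.499

Now also conditioning on genuine neutron-flux excursion≠true:
For the numerator, keep only stuck control-rod sensor=true terms: 0.43×0.229 = 0.098470
Normalizer over all consistent configurations: 0.05×0.771 + 0.43×0.229 = 0.137020
Posterior = 0.098470 / 0.137020 ≈ 0.719
Ruling out genuine neutron-flux excursion raises the posterior on stuck control-rod sensor — the flip side of explaining away.

P(stuck control-rod sensor | scram) ≈ 0.499; P(stuck control-rod sensor | scram, ¬genuine neutron-flux excursion) ≈ 0.719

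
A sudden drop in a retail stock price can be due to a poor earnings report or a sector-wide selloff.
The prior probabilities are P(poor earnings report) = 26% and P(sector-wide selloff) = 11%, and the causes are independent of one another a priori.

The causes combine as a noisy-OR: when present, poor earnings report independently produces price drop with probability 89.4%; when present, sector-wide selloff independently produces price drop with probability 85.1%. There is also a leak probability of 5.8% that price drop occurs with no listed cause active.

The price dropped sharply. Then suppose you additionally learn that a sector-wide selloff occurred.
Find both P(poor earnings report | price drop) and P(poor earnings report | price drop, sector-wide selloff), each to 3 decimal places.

P(poor earnings report | price drop) ≈ 0.686; P(poor earnings report | price drop, sector-wide selloff) ≈ 0.287

Under noisy-OR, P(price drop | causes) = 1 − (1−0.058)·∏(1−qᵢ) over the active causes.
P(price drop) = 0.058·0.74·0.89 + 0.859642·0.74·0.11 + 0.900148·0.26·0.89 + 0.985122·0.26·0.11 = 0.038199 + 0.069975 + 0.208294 + 0.028174 = 0.344642
Of this, 0.236468 comes from 0.208294 + 0.028174 (the poor earnings report=true cases).
P(poor earnings report | price drop) = 0.236468 / 0.344642 ≈ 0.686

Now also conditioning on sector-wide selloff=true:
P(price drop | sector-wide selloff) = 0.859642×0.74 + 0.985122×0.26 = 0.636135 + 0.256132 = 0.892267
Of this, 0.256132 comes from 0.985122×0.26 (the poor earnings report=true cases).
So P(poor earnings report | price drop, sector-wide selloff) = 0.256132/0.892267 ≈ 0.287.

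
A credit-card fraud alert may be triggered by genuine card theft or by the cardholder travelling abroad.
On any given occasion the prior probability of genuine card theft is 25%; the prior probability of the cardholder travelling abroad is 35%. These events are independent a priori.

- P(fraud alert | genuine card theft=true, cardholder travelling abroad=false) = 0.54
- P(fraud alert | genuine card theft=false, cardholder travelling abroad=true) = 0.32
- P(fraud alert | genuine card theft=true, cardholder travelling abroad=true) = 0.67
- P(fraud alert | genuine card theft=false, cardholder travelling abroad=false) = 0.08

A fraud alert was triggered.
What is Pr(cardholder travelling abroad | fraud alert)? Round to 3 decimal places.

Numerator (weight on configurations with cardholder travelling abroad): 0.084000 + 0.058625 = 0.142625
The normalizing constant is 0.08·0.75·0.65 + 0.32·0.75·0.35 + 0.54·0.25·0.65 + 0.67·0.25·0.35 = 0.269375
P(cardholder travelling abroad | fraud alert) = 0.142625/0.269375 ≈ 0.529

Pr(cardholder travelling abroad | fraud alert) ≈ 0.529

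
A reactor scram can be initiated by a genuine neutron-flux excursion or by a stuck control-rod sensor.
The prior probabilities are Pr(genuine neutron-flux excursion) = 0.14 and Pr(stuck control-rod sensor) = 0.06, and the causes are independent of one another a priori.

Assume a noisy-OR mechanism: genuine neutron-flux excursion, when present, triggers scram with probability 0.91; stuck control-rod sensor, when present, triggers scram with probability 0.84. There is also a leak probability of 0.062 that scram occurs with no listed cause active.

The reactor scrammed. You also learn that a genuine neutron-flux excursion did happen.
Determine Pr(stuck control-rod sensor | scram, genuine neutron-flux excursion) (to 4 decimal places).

Under noisy-OR, P(scram | causes) = 1 − (1−0.062)·∏(1−qᵢ) over the active causes.
Numerator (weight on configurations with stuck control-rod sensor): 0.986493×0.06 = 0.059190
Denominator P(scram | genuine neutron-flux excursion): 0.91558×0.94 + 0.986493×0.06 = 0.919835
P(stuck control-rod sensor | scram, genuine neutron-flux excursion) = 0.059190/0.919835 ≈ 0.0643

Pr(stuck control-rod sensor | scram, genuine neutron-flux excursion) ≈ 0.0643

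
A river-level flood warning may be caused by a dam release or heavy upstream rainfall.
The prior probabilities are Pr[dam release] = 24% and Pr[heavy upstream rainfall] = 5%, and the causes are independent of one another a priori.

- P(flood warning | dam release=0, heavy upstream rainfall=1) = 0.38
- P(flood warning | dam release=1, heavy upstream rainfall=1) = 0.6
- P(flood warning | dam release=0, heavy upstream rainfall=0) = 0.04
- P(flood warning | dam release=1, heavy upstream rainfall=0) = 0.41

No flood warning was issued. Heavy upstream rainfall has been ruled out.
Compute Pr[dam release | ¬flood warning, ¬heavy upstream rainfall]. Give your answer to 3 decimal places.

Pr[dam release | ¬flood warning, ¬heavy upstream rainfall] ≈ 0.163

Weight on dam release=true, given the evidence: 0.59×0.24 = 0.141600
Denominator P(¬flood warning | ¬heavy upstream rainfall): 0.96×0.76 + 0.59×0.24 = 0.871200
Posterior = 0.141600 / 0.871200 ≈ 0.163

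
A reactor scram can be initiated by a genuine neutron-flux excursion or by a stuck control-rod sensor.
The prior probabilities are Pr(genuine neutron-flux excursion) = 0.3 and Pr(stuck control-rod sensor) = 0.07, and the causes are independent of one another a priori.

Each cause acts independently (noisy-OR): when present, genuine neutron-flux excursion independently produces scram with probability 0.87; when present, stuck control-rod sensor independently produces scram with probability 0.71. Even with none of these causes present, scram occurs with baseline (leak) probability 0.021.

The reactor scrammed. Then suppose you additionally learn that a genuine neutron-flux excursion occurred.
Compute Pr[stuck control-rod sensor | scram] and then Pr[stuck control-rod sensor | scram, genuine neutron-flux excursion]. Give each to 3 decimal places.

Pr[stuck control-rod sensor | scram] ≈ 0.177; Pr[stuck control-rod sensor | scram, genuine neutron-flux excursion] ≈ 0.077

Under noisy-OR, P(scram | causes) = 1 − (1−0.021)·∏(1−qᵢ) over the active causes.
Enumerate the 4 (genuine neutron-flux excursion, stuck control-rod sensor) configurations and weight by the priors:
  P(scram) = 0.021*0.7*0.93 + 0.71609*0.7*0.07 + 0.87273*0.3*0.93 + 0.963092*0.3*0.07
        = 0.013671 + 0.035088 + 0.243492 + 0.020225 = 0.312476
Configurations with stuck control-rod sensor contribute 0.055313, so
  P(stuck control-rod sensor | scram) = 0.055313 / 0.312476 ≈ 0.177

With the extra evidence:
Weight on stuck control-rod sensor=true, given the evidence: 0.963092·0.07 = 0.067416
The normalizing constant is 0.87273·0.93 + 0.963092·0.07 = 0.879055
Posterior = 0.067416 / 0.879055 ≈ 0.077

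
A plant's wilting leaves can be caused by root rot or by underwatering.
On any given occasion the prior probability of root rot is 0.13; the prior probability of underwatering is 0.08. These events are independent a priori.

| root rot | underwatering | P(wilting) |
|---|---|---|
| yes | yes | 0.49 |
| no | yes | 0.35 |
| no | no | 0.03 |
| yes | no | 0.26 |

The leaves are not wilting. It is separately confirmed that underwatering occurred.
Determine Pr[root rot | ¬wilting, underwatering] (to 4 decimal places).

Enumerate both values of root rot and weight by the priors:
  P(¬wilting | underwatering) = 0.65×0.87 + 0.51×0.13
        = 0.565500 + 0.066300 = 0.631800
Keeping only the root rot-present terms gives 0.066300, so
  P(root rot | ¬wilting, underwatering) = 0.066300 / 0.631800 ≈ 0.1049

Pr[root rot | ¬wilting, underwatering] ≈ 0.1049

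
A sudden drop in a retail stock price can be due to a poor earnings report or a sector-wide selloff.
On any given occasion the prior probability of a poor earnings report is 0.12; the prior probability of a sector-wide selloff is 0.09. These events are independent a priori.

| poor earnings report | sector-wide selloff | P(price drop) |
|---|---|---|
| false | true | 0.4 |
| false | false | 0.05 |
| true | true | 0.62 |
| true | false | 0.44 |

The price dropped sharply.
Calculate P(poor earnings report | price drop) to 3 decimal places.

Weight on poor earnings report=true, given the evidence: 0.048048 + 0.006696 = 0.054744
The normalizing constant is 0.05*0.88*0.91 + 0.4*0.88*0.09 + 0.44*0.12*0.91 + 0.62*0.12*0.09 = 0.126464
Posterior = 0.054744 / 0.126464 ≈ 0.433

P(poor earnings report | price drop) ≈ 0.433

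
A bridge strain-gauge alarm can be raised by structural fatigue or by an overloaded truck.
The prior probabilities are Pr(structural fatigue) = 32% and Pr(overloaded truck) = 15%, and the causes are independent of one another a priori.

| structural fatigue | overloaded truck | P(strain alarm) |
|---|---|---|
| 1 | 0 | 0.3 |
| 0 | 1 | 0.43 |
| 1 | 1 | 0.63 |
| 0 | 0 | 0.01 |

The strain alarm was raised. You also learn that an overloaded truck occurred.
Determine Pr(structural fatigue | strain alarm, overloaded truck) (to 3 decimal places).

Pr(structural fatigue | strain alarm, overloaded truck) ≈ 0.408

P(strain alarm | overloaded truck) = 0.43*0.68 + 0.63*0.32 = 0.292400 + 0.201600 = 0.494000
Of this, 0.201600 comes from 0.63*0.32 (the structural fatigue=true cases).
So P(structural fatigue | strain alarm, overloaded truck) = 0.201600/0.494000 ≈ 0.408.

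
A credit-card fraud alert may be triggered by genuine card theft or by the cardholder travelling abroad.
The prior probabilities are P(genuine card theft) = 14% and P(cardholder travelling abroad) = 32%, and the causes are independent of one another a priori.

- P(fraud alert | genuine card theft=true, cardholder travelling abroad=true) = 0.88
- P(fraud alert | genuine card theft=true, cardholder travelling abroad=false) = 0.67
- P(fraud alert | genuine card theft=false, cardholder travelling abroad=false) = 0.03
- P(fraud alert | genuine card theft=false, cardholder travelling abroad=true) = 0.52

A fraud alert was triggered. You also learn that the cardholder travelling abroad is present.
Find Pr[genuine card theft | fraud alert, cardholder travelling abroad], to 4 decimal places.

Sum P(fraud alert|·) weighted by the priors over both values of genuine card theft:
  P(fraud alert | cardholder travelling abroad) = 0.52·0.86 + 0.88·0.14
        = 0.447200 + 0.123200 = 0.570400
The terms with genuine card theft present sum to 0.123200, so
  P(genuine card theft | fraud alert, cardholder travelling abroad) = 0.123200 / 0.570400 ≈ 0.2160

Pr[genuine card theft | fraud alert, cardholder travelling abroad] ≈ 0.2160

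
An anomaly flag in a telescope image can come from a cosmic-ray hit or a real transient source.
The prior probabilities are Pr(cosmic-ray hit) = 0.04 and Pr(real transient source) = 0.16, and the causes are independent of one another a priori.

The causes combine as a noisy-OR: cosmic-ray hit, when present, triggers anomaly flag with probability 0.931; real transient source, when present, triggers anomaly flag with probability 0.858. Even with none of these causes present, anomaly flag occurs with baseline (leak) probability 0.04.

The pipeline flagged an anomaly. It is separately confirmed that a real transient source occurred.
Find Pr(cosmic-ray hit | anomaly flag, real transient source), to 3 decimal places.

Under noisy-OR, P(anomaly flag | causes) = 1 − (1−0.04)·∏(1−qᵢ) over the active causes.
P(anomaly flag | real transient source) = 0.86368×0.96 + 0.990594×0.04 = 0.829133 + 0.039624 = 0.868757
Of this, 0.039624 comes from 0.990594×0.04 (the cosmic-ray hit=true cases).
Hence the posterior is 0.039624/0.868757 ≈ 0.046.

Pr(cosmic-ray hit | anomaly flag, real transient source) ≈ 0.046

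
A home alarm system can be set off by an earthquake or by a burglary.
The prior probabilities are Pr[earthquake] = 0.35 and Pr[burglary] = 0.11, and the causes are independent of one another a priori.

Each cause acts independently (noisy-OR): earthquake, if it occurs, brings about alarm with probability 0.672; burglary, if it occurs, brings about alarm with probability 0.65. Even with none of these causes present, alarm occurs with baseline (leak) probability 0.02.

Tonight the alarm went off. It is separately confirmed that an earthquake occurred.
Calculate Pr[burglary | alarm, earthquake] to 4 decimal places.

Under noisy-OR, P(alarm | causes) = 1 − (1−0.02)·∏(1−qᵢ) over the active causes.
Enumerate both values of burglary and weight by the priors:
  P(alarm | earthquake) = 0.67856·0.89 + 0.887496·0.11
        = 0.603918 + 0.097625 = 0.701543
The terms with burglary present sum to 0.097625, so
  P(burglary | alarm, earthquake) = 0.097625 / 0.701543 ≈ 0.1392

Pr[burglary | alarm, earthquake] ≈ 0.1392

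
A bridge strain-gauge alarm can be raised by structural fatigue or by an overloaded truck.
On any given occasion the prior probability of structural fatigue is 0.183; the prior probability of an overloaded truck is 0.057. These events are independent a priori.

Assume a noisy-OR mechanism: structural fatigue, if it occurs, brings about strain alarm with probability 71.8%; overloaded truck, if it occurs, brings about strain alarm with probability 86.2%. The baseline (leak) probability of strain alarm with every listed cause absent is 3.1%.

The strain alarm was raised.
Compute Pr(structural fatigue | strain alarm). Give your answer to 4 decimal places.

Pr(structural fatigue | strain alarm) ≈ 0.6784

Under noisy-OR, P(strain alarm | causes) = 1 − (1−0.031)·∏(1−qᵢ) over the active causes.
P(strain alarm) = 0.031×0.817×0.943 + 0.866278×0.817×0.057 + 0.726742×0.183×0.943 + 0.96229×0.183×0.057 = 0.023883 + 0.040342 + 0.125413 + 0.010038 = 0.199676
Of this, 0.135451 comes from 0.125413 + 0.010038 (the structural fatigue=true cases).
P(structural fatigue | strain alarm) = 0.135451 / 0.199676 ≈ 0.6784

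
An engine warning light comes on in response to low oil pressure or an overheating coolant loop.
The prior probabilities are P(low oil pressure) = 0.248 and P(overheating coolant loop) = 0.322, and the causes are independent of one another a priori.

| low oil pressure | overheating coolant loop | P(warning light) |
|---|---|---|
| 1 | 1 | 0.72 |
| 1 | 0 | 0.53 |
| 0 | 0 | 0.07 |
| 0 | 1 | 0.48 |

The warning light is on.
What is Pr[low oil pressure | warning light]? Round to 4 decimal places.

Pr[low oil pressure | warning light] ≈ 0.4911

By total probability over the 4 (low oil pressure, overheating coolant loop) configurations:
  P(warning light) = 0.07×0.752×0.678 + 0.48×0.752×0.322 + 0.53×0.248×0.678 + 0.72×0.248×0.322
        = 0.035690 + 0.116229 + 0.089116 + 0.057496 = 0.298531
Keeping only the low oil pressure-present terms gives 0.146612, so
  P(low oil pressure | warning light) = 0.146612 / 0.298531 ≈ 0.4911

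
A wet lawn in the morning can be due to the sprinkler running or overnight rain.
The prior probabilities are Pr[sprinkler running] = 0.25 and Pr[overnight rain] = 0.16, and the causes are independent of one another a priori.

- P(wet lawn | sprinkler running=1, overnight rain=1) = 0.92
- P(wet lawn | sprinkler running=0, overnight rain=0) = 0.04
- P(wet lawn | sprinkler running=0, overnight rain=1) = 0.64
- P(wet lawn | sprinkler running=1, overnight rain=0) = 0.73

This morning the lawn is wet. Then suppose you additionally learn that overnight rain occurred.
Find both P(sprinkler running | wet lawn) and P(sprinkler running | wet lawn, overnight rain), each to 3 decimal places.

By total probability over the 4 (sprinkler running, overnight rain) configurations:
  P(wet lawn) = 0.04·0.75·0.84 + 0.64·0.75·0.16 + 0.73·0.25·0.84 + 0.92·0.25·0.16
        = 0.025200 + 0.076800 + 0.153300 + 0.036800 = 0.292100
Configurations with sprinkler running contribute 0.190100, so
  P(sprinkler running | wet lawn) = 0.190100 / 0.292100 ≈ 0.651

Now also conditioning on overnight rain=true:
P(wet lawn | overnight rain) = 0.64×0.75 + 0.92×0.25 = 0.480000 + 0.230000 = 0.710000
Of this, 0.230000 comes from 0.92×0.25 (the sprinkler running=true cases).
So P(sprinkler running | wet lawn, overnight rain) = 0.230000/0.710000 ≈ 0.324.

P(sprinkler running | wet lawn) ≈ 0.651; P(sprinkler running | wet lawn, overnight rain) ≈ 0.324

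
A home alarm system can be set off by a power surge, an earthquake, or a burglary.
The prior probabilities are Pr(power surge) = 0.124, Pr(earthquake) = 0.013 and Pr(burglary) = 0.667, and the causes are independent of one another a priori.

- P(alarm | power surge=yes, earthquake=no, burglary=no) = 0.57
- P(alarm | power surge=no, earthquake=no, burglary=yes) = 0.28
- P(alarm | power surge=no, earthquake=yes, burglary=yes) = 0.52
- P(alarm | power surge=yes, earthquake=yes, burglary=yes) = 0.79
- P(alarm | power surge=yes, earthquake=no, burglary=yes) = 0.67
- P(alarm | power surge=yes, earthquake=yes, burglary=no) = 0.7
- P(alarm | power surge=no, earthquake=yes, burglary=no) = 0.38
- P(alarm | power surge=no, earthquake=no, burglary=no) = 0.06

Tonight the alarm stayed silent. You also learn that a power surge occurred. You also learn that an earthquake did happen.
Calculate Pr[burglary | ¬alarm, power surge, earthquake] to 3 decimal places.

Pr[burglary | ¬alarm, power surge, earthquake] ≈ 0.584

Enumerate both values of burglary and weight by the priors:
  P(¬alarm | power surge, earthquake) = 0.3·0.333 + 0.21·0.667
        = 0.099900 + 0.140070 = 0.239970
Configurations with burglary contribute 0.140070, so
  P(burglary | ¬alarm, power surge, earthquake) = 0.140070 / 0.239970 ≈ 0.584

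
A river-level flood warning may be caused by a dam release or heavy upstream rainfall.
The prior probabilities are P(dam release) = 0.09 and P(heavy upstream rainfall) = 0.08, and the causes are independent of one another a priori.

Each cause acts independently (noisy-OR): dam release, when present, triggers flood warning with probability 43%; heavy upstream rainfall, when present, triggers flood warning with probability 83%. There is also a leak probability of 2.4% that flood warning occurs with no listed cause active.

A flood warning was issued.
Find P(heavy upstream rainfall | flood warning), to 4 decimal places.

P(heavy upstream rainfall | flood warning) ≈ 0.5420

Under noisy-OR, P(flood warning | causes) = 1 − (1−0.024)·∏(1−qᵢ) over the active causes.
P(flood warning) = 0.024·0.91·0.92 + 0.83408·0.91·0.08 + 0.44368·0.09·0.92 + 0.905426·0.09·0.08 = 0.020093 + 0.060721 + 0.036737 + 0.006519 = 0.124070
Of this, 0.067240 comes from 0.060721 + 0.006519 (the heavy upstream rainfall=true cases).
Hence the posterior is 0.067240/0.124070 ≈ 0.5420.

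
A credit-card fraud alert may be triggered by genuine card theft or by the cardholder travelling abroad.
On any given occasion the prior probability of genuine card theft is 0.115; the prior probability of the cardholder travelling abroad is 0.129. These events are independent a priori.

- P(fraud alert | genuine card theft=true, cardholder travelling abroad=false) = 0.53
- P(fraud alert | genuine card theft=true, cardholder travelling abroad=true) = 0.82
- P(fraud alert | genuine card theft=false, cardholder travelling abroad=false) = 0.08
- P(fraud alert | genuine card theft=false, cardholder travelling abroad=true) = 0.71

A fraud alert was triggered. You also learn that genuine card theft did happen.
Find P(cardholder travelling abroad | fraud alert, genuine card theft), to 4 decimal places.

P(fraud alert | genuine card theft) = 0.53·0.871 + 0.82·0.129 = 0.461630 + 0.105780 = 0.567410
Of this, 0.105780 comes from 0.82·0.129 (the cardholder travelling abroad=true cases).
Hence the posterior is 0.105780/0.567410 ≈ 0.1864.

P(cardholder travelling abroad | fraud alert, genuine card theft) ≈ 0.1864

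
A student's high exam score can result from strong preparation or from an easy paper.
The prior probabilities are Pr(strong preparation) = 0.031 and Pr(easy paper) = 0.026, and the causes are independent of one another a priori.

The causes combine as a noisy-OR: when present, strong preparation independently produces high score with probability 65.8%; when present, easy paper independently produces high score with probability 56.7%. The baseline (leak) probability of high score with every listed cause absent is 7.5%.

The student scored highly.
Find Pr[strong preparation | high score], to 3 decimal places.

Under noisy-OR, P(high score | causes) = 1 − (1−0.075)·∏(1−qᵢ) over the active causes.
Enumerate the 4 (strong preparation, easy paper) configurations and weight by the priors:
  P(high score) = 0.075·0.969·0.974 + 0.599475·0.969·0.026 + 0.68365·0.031·0.974 + 0.86302·0.031·0.026
        = 0.070785 + 0.015103 + 0.020642 + 0.000696 = 0.107226
The terms with strong preparation present sum to 0.021338, so
  P(strong preparation | high score) = 0.021338 / 0.107226 ≈ 0.199

Pr[strong preparation | high score] ≈ 0.199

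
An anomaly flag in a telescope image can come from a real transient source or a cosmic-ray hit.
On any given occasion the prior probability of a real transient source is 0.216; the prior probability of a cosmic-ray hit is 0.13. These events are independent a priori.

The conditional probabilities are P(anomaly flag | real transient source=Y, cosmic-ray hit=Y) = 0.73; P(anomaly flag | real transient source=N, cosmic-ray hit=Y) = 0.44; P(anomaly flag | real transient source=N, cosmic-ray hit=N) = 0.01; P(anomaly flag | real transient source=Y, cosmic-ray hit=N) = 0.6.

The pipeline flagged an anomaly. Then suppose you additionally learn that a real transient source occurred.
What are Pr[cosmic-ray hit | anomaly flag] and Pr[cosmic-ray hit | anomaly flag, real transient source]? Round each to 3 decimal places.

Sum P(anomaly flag|·) weighted by the priors over the 4 (real transient source, cosmic-ray hit) configurations:
  P(anomaly flag) = 0.01×0.784×0.87 + 0.44×0.784×0.13 + 0.6×0.216×0.87 + 0.73×0.216×0.13
        = 0.006821 + 0.044845 + 0.112752 + 0.020498 = 0.184916
The terms with cosmic-ray hit present sum to 0.065343, so
  P(cosmic-ray hit | anomaly flag) = 0.065343 / 0.184916 ≈ 0.353

With the extra evidence:
P(anomaly flag | real transient source) = 0.6·0.87 + 0.73·0.13 = 0.522000 + 0.094900 = 0.616900
Of this, 0.094900 comes from 0.73·0.13 (the cosmic-ray hit=true cases).
So P(cosmic-ray hit | anomaly flag, real transient source) = 0.094900/0.616900 ≈ 0.154.

Pr[cosmic-ray hit | anomaly flag] ≈ 0.353; Pr[cosmic-ray hit | anomaly flag, real transient source] ≈ 0.154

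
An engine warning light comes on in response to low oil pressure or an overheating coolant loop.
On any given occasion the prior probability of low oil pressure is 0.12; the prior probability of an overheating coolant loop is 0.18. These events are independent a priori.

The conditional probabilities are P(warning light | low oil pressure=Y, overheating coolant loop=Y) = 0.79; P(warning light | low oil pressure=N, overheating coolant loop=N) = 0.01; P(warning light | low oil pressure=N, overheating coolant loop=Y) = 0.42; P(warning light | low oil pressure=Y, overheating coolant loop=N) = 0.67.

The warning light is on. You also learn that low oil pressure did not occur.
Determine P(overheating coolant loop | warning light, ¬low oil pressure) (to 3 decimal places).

P(overheating coolant loop | warning light, ¬low oil pressure) ≈ 0.902

P(warning light | ¬low oil pressure) = 0.01·0.82 + 0.42·0.18 = 0.008200 + 0.075600 = 0.083800
Restricting to configurations with overheating coolant loop present: 0.42·0.18 = 0.075600.
P(overheating coolant loop | warning light, ¬low oil pressure) = 0.075600 / 0.083800 ≈ 0.902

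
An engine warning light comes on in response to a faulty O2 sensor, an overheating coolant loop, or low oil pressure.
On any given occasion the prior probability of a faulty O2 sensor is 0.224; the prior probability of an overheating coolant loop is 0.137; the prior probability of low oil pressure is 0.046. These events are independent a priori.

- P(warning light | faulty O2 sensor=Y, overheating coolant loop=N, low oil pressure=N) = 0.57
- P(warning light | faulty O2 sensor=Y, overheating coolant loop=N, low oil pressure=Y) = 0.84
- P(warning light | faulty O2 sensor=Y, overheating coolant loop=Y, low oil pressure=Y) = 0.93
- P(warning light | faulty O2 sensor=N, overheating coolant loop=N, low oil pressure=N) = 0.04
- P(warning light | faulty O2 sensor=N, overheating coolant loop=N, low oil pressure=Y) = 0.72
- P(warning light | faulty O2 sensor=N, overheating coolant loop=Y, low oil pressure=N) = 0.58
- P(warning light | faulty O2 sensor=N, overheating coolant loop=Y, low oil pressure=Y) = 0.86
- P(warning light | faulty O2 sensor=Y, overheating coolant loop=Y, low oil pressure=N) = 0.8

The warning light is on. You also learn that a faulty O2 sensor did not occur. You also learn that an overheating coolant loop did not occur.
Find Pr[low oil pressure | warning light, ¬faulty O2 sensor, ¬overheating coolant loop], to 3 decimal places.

Numerator (weight on configurations with low oil pressure): 0.72·0.046 = 0.033120
The normalizing constant is 0.04·0.954 + 0.72·0.046 = 0.071280
P(low oil pressure | warning light, ¬faulty O2 sensor, ¬overheating coolant loop) = 0.033120/0.071280 ≈ 0.465

Pr[low oil pressure | warning light, ¬faulty O2 sensor, ¬overheating coolant loop] ≈ 0.465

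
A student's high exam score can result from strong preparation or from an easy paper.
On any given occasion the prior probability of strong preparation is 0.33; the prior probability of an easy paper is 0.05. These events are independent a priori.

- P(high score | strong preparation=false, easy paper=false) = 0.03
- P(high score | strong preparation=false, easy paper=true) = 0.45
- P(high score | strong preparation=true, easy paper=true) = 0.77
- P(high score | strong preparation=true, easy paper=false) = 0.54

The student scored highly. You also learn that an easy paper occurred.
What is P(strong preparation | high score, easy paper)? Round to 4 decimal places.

P(strong preparation | high score, easy paper) ≈ 0.4573

Weight on strong preparation=true, given the evidence: 0.77×0.33 = 0.254100
Denominator P(high score | easy paper): 0.45×0.67 + 0.77×0.33 = 0.555600
P(strong preparation | high score, easy paper) = 0.254100/0.555600 ≈ 0.4573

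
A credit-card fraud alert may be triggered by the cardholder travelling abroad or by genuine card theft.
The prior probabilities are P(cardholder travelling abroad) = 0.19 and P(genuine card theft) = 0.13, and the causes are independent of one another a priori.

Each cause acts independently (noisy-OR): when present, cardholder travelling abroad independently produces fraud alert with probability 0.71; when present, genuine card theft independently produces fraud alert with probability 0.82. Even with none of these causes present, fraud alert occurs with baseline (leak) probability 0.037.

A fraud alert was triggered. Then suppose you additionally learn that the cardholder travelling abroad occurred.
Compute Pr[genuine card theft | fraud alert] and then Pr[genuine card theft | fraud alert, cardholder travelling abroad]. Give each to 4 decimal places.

Pr[genuine card theft | fraud alert] ≈ 0.4321; Pr[genuine card theft | fraud alert, cardholder travelling abroad] ≈ 0.1645

Under noisy-OR, P(fraud alert | causes) = 1 − (1−0.037)·∏(1−qᵢ) over the active causes.
Weight on genuine card theft=true, given the evidence: 0.087047 + 0.023458 = 0.110505
Denominator P(fraud alert): 0.037×0.81×0.87 + 0.82666×0.81×0.13 + 0.72073×0.19×0.87 + 0.949731×0.19×0.13 = 0.255716
Posterior = 0.110505 / 0.255716 ≈ 0.4321

Now condition on the additional information:
Weight on genuine card theft=true, given the evidence: 0.949731*0.13 = 0.123465
Normalizer over all consistent configurations: 0.72073*0.87 + 0.949731*0.13 = 0.750500
P(genuine card theft | fraud alert, cardholder travelling abroad) = 0.123465/0.750500 ≈ 0.1645
The drop from 0.4321 to 0.1645 is the explaining-away (discounting) effect.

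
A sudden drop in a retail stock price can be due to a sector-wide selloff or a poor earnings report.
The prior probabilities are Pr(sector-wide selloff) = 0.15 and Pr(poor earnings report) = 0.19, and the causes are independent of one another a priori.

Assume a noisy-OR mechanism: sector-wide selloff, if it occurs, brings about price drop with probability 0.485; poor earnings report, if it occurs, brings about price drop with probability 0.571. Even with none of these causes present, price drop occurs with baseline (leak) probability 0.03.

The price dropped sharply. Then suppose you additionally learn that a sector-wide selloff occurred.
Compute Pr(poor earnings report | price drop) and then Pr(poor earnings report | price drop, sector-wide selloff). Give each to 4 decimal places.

Under noisy-OR, P(price drop | causes) = 1 − (1−0.03)·∏(1−qᵢ) over the active causes.
For the numerator, keep only poor earnings report=true terms: 0.094295 + 0.022392 = 0.116687
Normalizer over all consistent configurations: 0.03·0.85·0.81 + 0.58387·0.85·0.19 + 0.50045·0.15·0.81 + 0.785693·0.15·0.19 = 0.198147
P(poor earnings report | price drop) = 0.116687/0.198147 ≈ 0.5889

Now condition on the additional information:
Sum P(price drop|·) weighted by the priors over both values of poor earnings report:
  P(price drop | sector-wide selloff) = 0.50045·0.81 + 0.785693·0.19
        = 0.405364 + 0.149282 = 0.554646
The terms with poor earnings report present sum to 0.149282, so
  P(poor earnings report | price drop, sector-wide selloff) = 0.149282 / 0.554646 ≈ 0.2691

Pr(poor earnings report | price drop) ≈ 0.5889; Pr(poor earnings report | price drop, sector-wide selloff) ≈ 0.2691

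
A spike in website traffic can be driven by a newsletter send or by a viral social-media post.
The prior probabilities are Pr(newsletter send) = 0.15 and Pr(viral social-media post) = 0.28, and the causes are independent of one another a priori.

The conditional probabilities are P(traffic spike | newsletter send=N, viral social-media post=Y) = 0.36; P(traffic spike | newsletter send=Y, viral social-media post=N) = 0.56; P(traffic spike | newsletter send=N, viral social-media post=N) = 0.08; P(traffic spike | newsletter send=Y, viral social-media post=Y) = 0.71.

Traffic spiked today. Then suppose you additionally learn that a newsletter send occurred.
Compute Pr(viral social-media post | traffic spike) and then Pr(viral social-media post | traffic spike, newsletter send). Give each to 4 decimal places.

P(traffic spike) = 0.08·0.85·0.72 + 0.36·0.85·0.28 + 0.56·0.15·0.72 + 0.71·0.15·0.28 = 0.048960 + 0.085680 + 0.060480 + 0.029820 = 0.224940
Of this, 0.115500 comes from 0.085680 + 0.029820 (the viral social-media post=true cases).
P(viral social-media post | traffic spike) = 0.115500 / 0.224940 ≈ 0.5135

Now condition on the additional information:
Weight on viral social-media post=true, given the evidence: 0.71×0.28 = 0.198800
Normalizer over all consistent configurations: 0.56×0.72 + 0.71×0.28 = 0.602000
Posterior = 0.198800 / 0.602000 ≈ 0.3302
The drop from 0.5135 to 0.3302 is the explaining-away (discounting) effect.

Pr(viral social-media post | traffic spike) ≈ 0.5135; Pr(viral social-media post | traffic spike, newsletter send) ≈ 0.3302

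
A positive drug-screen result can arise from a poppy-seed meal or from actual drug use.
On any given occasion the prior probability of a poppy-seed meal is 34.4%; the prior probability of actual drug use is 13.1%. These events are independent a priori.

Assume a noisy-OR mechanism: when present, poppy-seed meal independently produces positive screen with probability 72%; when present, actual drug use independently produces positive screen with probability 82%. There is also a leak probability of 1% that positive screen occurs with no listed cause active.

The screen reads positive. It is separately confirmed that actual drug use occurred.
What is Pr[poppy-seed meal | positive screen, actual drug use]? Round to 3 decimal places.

Under noisy-OR, P(positive screen | causes) = 1 − (1−0.01)·∏(1−qᵢ) over the active causes.
Enumerate both values of poppy-seed meal and weight by the priors:
  P(positive screen | actual drug use) = 0.8218×0.656 + 0.950104×0.344
        = 0.539101 + 0.326836 = 0.865937
Keeping only the poppy-seed meal-present terms gives 0.326836, so
  P(poppy-seed meal | positive screen, actual drug use) = 0.326836 / 0.865937 ≈ 0.377

Pr[poppy-seed meal | positive screen, actual drug use] ≈ 0.377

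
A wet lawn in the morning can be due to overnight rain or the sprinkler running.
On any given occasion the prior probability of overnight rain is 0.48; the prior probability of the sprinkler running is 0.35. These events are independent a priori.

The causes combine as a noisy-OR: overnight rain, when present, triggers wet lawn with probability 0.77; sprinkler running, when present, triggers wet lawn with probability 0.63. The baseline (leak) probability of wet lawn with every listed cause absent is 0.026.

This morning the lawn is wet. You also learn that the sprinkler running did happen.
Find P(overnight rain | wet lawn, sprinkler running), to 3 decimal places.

Under noisy-OR, P(wet lawn | causes) = 1 − (1−0.026)·∏(1−qᵢ) over the active causes.
Numerator (weight on configurations with overnight rain): 0.917113*0.48 = 0.440214
The normalizing constant is 0.63962*0.52 + 0.917113*0.48 = 0.772816
Posterior = 0.440214 / 0.772816 ≈ 0.570

P(overnight rain | wet lawn, sprinkler running) ≈ 0.570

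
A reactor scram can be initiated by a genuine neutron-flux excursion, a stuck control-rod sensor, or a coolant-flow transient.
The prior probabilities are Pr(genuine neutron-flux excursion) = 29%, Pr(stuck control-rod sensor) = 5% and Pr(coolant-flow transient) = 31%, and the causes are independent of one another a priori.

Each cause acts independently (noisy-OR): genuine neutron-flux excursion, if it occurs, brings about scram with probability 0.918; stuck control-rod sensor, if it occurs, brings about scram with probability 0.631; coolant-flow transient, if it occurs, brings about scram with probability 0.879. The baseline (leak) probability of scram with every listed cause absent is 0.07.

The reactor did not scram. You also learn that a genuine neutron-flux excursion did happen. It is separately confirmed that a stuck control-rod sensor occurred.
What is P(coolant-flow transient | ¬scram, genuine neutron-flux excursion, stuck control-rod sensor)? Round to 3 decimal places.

Under noisy-OR, P(scram | causes) = 1 − (1−0.07)·∏(1−qᵢ) over the active causes.
Sum P(¬scram|·) weighted by the priors over both values of coolant-flow transient:
  P(¬scram | genuine neutron-flux excursion, stuck control-rod sensor) = 0.02814·0.69 + 0.003405·0.31
        = 0.019417 + 0.001056 = 0.020473
Configurations with coolant-flow transient contribute 0.001056, so
  P(coolant-flow transient | ¬scram, genuine neutron-flux excursion, stuck control-rod sensor) = 0.001056 / 0.020473 ≈ 0.052

P(coolant-flow transient | ¬scram, genuine neutron-flux excursion, stuck control-rod sensor) ≈ 0.052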